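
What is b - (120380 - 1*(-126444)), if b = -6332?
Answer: -253156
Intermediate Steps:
b - (120380 - 1*(-126444)) = -6332 - (120380 - 1*(-126444)) = -6332 - (120380 + 126444) = -6332 - 1*246824 = -6332 - 246824 = -253156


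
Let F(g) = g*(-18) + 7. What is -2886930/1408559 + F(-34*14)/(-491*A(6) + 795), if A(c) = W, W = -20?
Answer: -3713273705/2990370757 ≈ -1.2417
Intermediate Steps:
A(c) = -20
F(g) = 7 - 18*g (F(g) = -18*g + 7 = 7 - 18*g)
-2886930/1408559 + F(-34*14)/(-491*A(6) + 795) = -2886930/1408559 + (7 - (-612)*14)/(-491*(-20) + 795) = -2886930*1/1408559 + (7 - 18*(-476))/(9820 + 795) = -2886930/1408559 + (7 + 8568)/10615 = -2886930/1408559 + 8575*(1/10615) = -2886930/1408559 + 1715/2123 = -3713273705/2990370757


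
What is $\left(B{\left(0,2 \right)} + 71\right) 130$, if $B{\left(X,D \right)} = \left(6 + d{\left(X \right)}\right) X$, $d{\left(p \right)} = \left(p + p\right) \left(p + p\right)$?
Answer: $9230$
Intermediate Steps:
$d{\left(p \right)} = 4 p^{2}$ ($d{\left(p \right)} = 2 p 2 p = 4 p^{2}$)
$B{\left(X,D \right)} = X \left(6 + 4 X^{2}\right)$ ($B{\left(X,D \right)} = \left(6 + 4 X^{2}\right) X = X \left(6 + 4 X^{2}\right)$)
$\left(B{\left(0,2 \right)} + 71\right) 130 = \left(\left(4 \cdot 0^{3} + 6 \cdot 0\right) + 71\right) 130 = \left(\left(4 \cdot 0 + 0\right) + 71\right) 130 = \left(\left(0 + 0\right) + 71\right) 130 = \left(0 + 71\right) 130 = 71 \cdot 130 = 9230$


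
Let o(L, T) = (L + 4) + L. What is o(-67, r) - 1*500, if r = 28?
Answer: -630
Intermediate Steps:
o(L, T) = 4 + 2*L (o(L, T) = (4 + L) + L = 4 + 2*L)
o(-67, r) - 1*500 = (4 + 2*(-67)) - 1*500 = (4 - 134) - 500 = -130 - 500 = -630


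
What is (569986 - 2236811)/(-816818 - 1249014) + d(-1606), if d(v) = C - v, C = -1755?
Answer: -306142143/2065832 ≈ -148.19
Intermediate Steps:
d(v) = -1755 - v
(569986 - 2236811)/(-816818 - 1249014) + d(-1606) = (569986 - 2236811)/(-816818 - 1249014) + (-1755 - 1*(-1606)) = -1666825/(-2065832) + (-1755 + 1606) = -1666825*(-1/2065832) - 149 = 1666825/2065832 - 149 = -306142143/2065832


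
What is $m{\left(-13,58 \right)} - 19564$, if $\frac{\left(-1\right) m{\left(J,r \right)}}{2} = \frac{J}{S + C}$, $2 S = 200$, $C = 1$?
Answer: $- \frac{1975938}{101} \approx -19564.0$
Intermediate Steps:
$S = 100$ ($S = \frac{1}{2} \cdot 200 = 100$)
$m{\left(J,r \right)} = - \frac{2 J}{101}$ ($m{\left(J,r \right)} = - 2 \frac{J}{100 + 1} = - 2 \frac{J}{101} = - \frac{2 J}{101}$)
$m{\left(-13,58 \right)} - 19564 = \left(- \frac{2}{101}\right) \left(-13\right) - 19564 = \frac{26}{101} - 19564 = - \frac{1975938}{101}$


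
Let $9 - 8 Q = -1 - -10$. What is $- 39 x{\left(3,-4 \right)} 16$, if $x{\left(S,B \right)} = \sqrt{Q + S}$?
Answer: $- 624 \sqrt{3} \approx -1080.8$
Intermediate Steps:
$Q = 0$ ($Q = \frac{9}{8} - \frac{-1 - -10}{8} = \frac{9}{8} - \frac{-1 + 10}{8} = \frac{9}{8} - \frac{9}{8} = 0$)
$x{\left(S,B \right)} = \sqrt{S}$ ($x{\left(S,B \right)} = \sqrt{0 + S} = \sqrt{S}$)
$- 39 x{\left(3,-4 \right)} 16 = - 39 \sqrt{3} \cdot 16 = - 624 \sqrt{3}$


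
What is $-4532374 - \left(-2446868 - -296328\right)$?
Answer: $-2381834$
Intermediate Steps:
$-4532374 - \left(-2446868 - -296328\right) = -4532374 - \left(-2446868 + 296328\right) = -4532374 - -2150540 = -4532374 + 2150540 = -2381834$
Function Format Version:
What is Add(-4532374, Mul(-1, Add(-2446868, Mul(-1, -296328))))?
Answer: -2381834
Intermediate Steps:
Add(-4532374, Mul(-1, Add(-2446868, Mul(-1, -296328)))) = Add(-4532374, Mul(-1, Add(-2446868, 296328))) = Add(-4532374, Mul(-1, -2150540)) = Add(-4532374, 2150540) = -2381834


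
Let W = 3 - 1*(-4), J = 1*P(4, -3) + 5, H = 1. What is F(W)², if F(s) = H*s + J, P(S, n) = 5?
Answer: 289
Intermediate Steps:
J = 10 (J = 1*5 + 5 = 5 + 5 = 10)
W = 7 (W = 3 + 4 = 7)
F(s) = 10 + s (F(s) = 1*s + 10 = s + 10 = 10 + s)
F(W)² = (10 + 7)² = 17² = 289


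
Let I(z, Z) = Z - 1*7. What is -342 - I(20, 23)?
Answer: -358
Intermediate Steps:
I(z, Z) = -7 + Z (I(z, Z) = Z - 7 = -7 + Z)
-342 - I(20, 23) = -342 - (-7 + 23) = -342 - 1*16 = -342 - 16 = -358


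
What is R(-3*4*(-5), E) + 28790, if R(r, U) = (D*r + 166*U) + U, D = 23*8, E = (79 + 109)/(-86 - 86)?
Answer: 1704841/43 ≈ 39647.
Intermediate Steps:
E = -47/43 (E = 188/(-172) = 188*(-1/172) = -47/43 ≈ -1.0930)
D = 184
R(r, U) = 167*U + 184*r (R(r, U) = (184*r + 166*U) + U = (166*U + 184*r) + U = 167*U + 184*r)
R(-3*4*(-5), E) + 28790 = (167*(-47/43) + 184*(-3*4*(-5))) + 28790 = (-7849/43 + 184*(-12*(-5))) + 28790 = (-7849/43 + 184*60) + 28790 = (-7849/43 + 11040) + 28790 = 466871/43 + 28790 = 1704841/43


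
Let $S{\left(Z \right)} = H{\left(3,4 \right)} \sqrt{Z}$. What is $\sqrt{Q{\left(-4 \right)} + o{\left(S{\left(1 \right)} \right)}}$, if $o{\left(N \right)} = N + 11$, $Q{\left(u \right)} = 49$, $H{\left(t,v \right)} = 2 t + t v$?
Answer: $\sqrt{78} \approx 8.8318$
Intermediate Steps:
$S{\left(Z \right)} = 18 \sqrt{Z}$ ($S{\left(Z \right)} = 3 \left(2 + 4\right) \sqrt{Z} = 3 \cdot 6 \sqrt{Z} = 18 \sqrt{Z}$)
$o{\left(N \right)} = 11 + N$
$\sqrt{Q{\left(-4 \right)} + o{\left(S{\left(1 \right)} \right)}} = \sqrt{49 + \left(11 + 18 \sqrt{1}\right)} = \sqrt{49 + \left(11 + 18 \cdot 1\right)} = \sqrt{49 + \left(11 + 18\right)} = \sqrt{49 + 29} = \sqrt{78}$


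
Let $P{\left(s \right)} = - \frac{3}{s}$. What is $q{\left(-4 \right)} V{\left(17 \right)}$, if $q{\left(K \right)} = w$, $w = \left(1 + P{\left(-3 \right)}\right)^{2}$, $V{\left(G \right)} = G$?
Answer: $68$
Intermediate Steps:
$w = 4$ ($w = \left(1 - \frac{3}{-3}\right)^{2} = \left(1 - -1\right)^{2} = \left(1 + 1\right)^{2} = 2^{2} = 4$)
$q{\left(K \right)} = 4$
$q{\left(-4 \right)} V{\left(17 \right)} = 4 \cdot 17 = 68$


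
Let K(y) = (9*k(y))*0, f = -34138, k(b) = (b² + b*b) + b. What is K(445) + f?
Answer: -34138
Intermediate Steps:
k(b) = b + 2*b² (k(b) = (b² + b²) + b = 2*b² + b = b + 2*b²)
K(y) = 0 (K(y) = (9*(y*(1 + 2*y)))*0 = (9*y*(1 + 2*y))*0 = 0)
K(445) + f = 0 - 34138 = -34138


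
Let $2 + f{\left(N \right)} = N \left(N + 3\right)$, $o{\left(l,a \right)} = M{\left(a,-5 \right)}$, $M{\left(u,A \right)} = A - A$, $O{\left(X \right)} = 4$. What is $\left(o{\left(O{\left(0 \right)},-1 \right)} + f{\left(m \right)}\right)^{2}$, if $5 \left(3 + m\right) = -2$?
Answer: $\frac{256}{625} \approx 0.4096$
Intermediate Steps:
$M{\left(u,A \right)} = 0$
$o{\left(l,a \right)} = 0$
$m = - \frac{17}{5}$ ($m = -3 + \frac{1}{5} \left(-2\right) = -3 - \frac{2}{5} = - \frac{17}{5} \approx -3.4$)
$f{\left(N \right)} = -2 + N \left(3 + N\right)$ ($f{\left(N \right)} = -2 + N \left(N + 3\right) = -2 + N \left(3 + N\right)$)
$\left(o{\left(O{\left(0 \right)},-1 \right)} + f{\left(m \right)}\right)^{2} = \left(0 + \left(-2 + \left(- \frac{17}{5}\right)^{2} + 3 \left(- \frac{17}{5}\right)\right)\right)^{2} = \left(0 - \frac{16}{25}\right)^{2} = \left(- \frac{16}{25}\right)^{2} = \frac{256}{625}$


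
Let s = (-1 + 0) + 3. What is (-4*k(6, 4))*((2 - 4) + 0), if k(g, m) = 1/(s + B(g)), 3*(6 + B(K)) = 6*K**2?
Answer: 2/17 ≈ 0.11765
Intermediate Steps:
B(K) = -6 + 2*K**2 (B(K) = -6 + (6*K**2)/3 = -6 + 2*K**2)
s = 2 (s = -1 + 3 = 2)
k(g, m) = 1/(-4 + 2*g**2) (k(g, m) = 1/(2 + (-6 + 2*g**2)) = 1/(-4 + 2*g**2))
(-4*k(6, 4))*((2 - 4) + 0) = (-2/(-2 + 6**2))*((2 - 4) + 0) = (-2/(-2 + 36))*(-2 + 0) = -2/34*(-2) = -4*1/68*(-2) = -1/17*(-2) = 2/17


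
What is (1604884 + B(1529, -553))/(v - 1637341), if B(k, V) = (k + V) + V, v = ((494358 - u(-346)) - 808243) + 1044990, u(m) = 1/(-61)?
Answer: -97923727/55280395 ≈ -1.7714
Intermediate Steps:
u(m) = -1/61
v = 44597406/61 (v = ((494358 - 1*(-1/61)) - 808243) + 1044990 = ((494358 + 1/61) - 808243) + 1044990 = (30155839/61 - 808243) + 1044990 = -19146984/61 + 1044990 = 44597406/61 ≈ 7.3111e+5)
B(k, V) = k + 2*V (B(k, V) = (V + k) + V = k + 2*V)
(1604884 + B(1529, -553))/(v - 1637341) = (1604884 + (1529 + 2*(-553)))/(44597406/61 - 1637341) = (1604884 + (1529 - 1106))/(-55280395/61) = (1604884 + 423)*(-61/55280395) = 1605307*(-61/55280395) = -97923727/55280395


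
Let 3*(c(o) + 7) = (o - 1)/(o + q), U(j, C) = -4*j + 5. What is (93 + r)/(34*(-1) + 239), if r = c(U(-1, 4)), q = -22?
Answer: 3346/7995 ≈ 0.41851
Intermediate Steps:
U(j, C) = 5 - 4*j
c(o) = -7 + (-1 + o)/(3*(-22 + o)) (c(o) = -7 + ((o - 1)/(o - 22))/3 = -7 + ((-1 + o)/(-22 + o))/3 = -7 + (-1 + o)/(3*(-22 + o)))
r = -281/39 (r = (461 - 20*(5 - 4*(-1)))/(3*(-22 + (5 - 4*(-1)))) = (461 - 20*(5 + 4))/(3*(-22 + (5 + 4))) = (461 - 20*9)/(3*(-22 + 9)) = (⅓)*(461 - 180)/(-13) = (⅓)*(-1/13)*281 = -281/39 ≈ -7.2051)
(93 + r)/(34*(-1) + 239) = (93 - 281/39)/(34*(-1) + 239) = 3346/(39*(-34 + 239)) = (3346/39)/205 = (3346/39)*(1/205) = 3346/7995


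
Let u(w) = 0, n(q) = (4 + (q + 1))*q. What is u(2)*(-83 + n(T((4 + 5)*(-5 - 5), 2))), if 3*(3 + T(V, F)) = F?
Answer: 0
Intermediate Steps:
T(V, F) = -3 + F/3
n(q) = q*(5 + q) (n(q) = (4 + (1 + q))*q = (5 + q)*q = q*(5 + q))
u(2)*(-83 + n(T((4 + 5)*(-5 - 5), 2))) = 0*(-83 + (-3 + (⅓)*2)*(5 + (-3 + (⅓)*2))) = 0*(-83 + (-3 + ⅔)*(5 + (-3 + ⅔))) = 0*(-83 - 7*(5 - 7/3)/3) = 0*(-83 - 7/3*8/3) = 0*(-83 - 56/9) = 0*(-803/9) = 0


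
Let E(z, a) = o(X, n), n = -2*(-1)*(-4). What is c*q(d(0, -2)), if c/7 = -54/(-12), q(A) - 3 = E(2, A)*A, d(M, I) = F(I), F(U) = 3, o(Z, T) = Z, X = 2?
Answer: 567/2 ≈ 283.50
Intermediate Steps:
n = -8 (n = 2*(-4) = -8)
d(M, I) = 3
E(z, a) = 2
q(A) = 3 + 2*A
c = 63/2 (c = 7*(-54/(-12)) = 7*(-54*(-1/12)) = 7*(9/2) = 63/2 ≈ 31.500)
c*q(d(0, -2)) = 63*(3 + 2*3)/2 = 63*(3 + 6)/2 = (63/2)*9 = 567/2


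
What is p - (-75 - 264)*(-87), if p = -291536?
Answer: -321029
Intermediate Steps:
p - (-75 - 264)*(-87) = -291536 - (-75 - 264)*(-87) = -291536 - (-339)*(-87) = -291536 - 1*29493 = -291536 - 29493 = -321029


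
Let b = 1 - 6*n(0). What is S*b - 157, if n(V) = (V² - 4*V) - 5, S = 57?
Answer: 1610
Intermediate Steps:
n(V) = -5 + V² - 4*V
b = 31 (b = 1 - 6*(-5 + 0² - 4*0) = 1 - 6*(-5 + 0 + 0) = 1 - 6*(-5) = 1 + 30 = 31)
S*b - 157 = 57*31 - 157 = 1767 - 157 = 1610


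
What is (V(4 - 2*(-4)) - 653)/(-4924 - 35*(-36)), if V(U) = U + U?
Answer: 629/3664 ≈ 0.17167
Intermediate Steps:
V(U) = 2*U
(V(4 - 2*(-4)) - 653)/(-4924 - 35*(-36)) = (2*(4 - 2*(-4)) - 653)/(-4924 - 35*(-36)) = (2*(4 + 8) - 653)/(-4924 + 1260) = (2*12 - 653)/(-3664) = (24 - 653)*(-1/3664) = -629*(-1/3664) = 629/3664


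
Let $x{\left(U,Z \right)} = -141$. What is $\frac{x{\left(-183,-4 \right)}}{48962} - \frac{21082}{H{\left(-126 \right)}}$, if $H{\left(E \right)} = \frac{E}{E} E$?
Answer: $\frac{516099559}{3084606} \approx 167.31$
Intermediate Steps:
$H{\left(E \right)} = E$ ($H{\left(E \right)} = 1 E = E$)
$\frac{x{\left(-183,-4 \right)}}{48962} - \frac{21082}{H{\left(-126 \right)}} = - \frac{141}{48962} - \frac{21082}{-126} = \left(-141\right) \frac{1}{48962} - - \frac{10541}{63} = - \frac{141}{48962} + \frac{10541}{63} = \frac{516099559}{3084606}$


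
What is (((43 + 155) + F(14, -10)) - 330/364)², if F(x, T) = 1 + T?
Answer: 1171898289/33124 ≈ 35379.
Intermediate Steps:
(((43 + 155) + F(14, -10)) - 330/364)² = (((43 + 155) + (1 - 10)) - 330/364)² = ((198 - 9) - 330*1/364)² = (189 - 165/182)² = (34233/182)² = 1171898289/33124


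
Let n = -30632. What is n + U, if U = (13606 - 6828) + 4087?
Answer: -19767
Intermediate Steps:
U = 10865 (U = 6778 + 4087 = 10865)
n + U = -30632 + 10865 = -19767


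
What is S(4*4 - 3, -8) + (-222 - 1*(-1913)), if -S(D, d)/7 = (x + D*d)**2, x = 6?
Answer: -65537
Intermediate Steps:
S(D, d) = -7*(6 + D*d)**2
S(4*4 - 3, -8) + (-222 - 1*(-1913)) = -7*(6 + (4*4 - 3)*(-8))**2 + (-222 - 1*(-1913)) = -7*(6 + (16 - 3)*(-8))**2 + (-222 + 1913) = -7*(6 + 13*(-8))**2 + 1691 = -7*(6 - 104)**2 + 1691 = -7*(-98)**2 + 1691 = -7*9604 + 1691 = -67228 + 1691 = -65537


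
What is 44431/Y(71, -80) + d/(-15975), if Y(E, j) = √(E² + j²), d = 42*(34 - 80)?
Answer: 644/5325 + 44431*√11441/11441 ≈ 415.51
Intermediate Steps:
d = -1932 (d = 42*(-46) = -1932)
44431/Y(71, -80) + d/(-15975) = 44431/(√(71² + (-80)²)) - 1932/(-15975) = 44431/(√(5041 + 6400)) - 1932*(-1/15975) = 44431/(√11441) + 644/5325 = 44431*(√11441/11441) + 644/5325 = 44431*√11441/11441 + 644/5325 = 644/5325 + 44431*√11441/11441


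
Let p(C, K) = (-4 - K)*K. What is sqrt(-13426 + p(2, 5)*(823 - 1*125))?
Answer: 2*I*sqrt(11209) ≈ 211.75*I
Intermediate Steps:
p(C, K) = K*(-4 - K)
sqrt(-13426 + p(2, 5)*(823 - 1*125)) = sqrt(-13426 + (-1*5*(4 + 5))*(823 - 1*125)) = sqrt(-13426 + (-1*5*9)*(823 - 125)) = sqrt(-13426 - 45*698) = sqrt(-13426 - 31410) = sqrt(-44836) = 2*I*sqrt(11209)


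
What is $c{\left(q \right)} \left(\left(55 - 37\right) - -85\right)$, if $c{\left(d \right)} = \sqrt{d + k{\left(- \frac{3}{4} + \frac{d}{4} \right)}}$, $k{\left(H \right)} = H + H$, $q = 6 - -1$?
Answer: $309$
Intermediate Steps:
$q = 7$ ($q = 6 + 1 = 7$)
$k{\left(H \right)} = 2 H$
$c{\left(d \right)} = \sqrt{- \frac{3}{2} + \frac{3 d}{2}}$ ($c{\left(d \right)} = \sqrt{d + 2 \left(- \frac{3}{4} + \frac{d}{4}\right)} = \sqrt{d + \left(- \frac{3}{2} + \frac{d}{2}\right)} = \sqrt{- \frac{3}{2} + \frac{3 d}{2}}$)
$c{\left(q \right)} \left(\left(55 - 37\right) - -85\right) = \frac{\sqrt{-6 + 6 \cdot 7}}{2} \left(\left(55 - 37\right) - -85\right) = \frac{\sqrt{-6 + 42}}{2} \left(\left(55 - 37\right) + 85\right) = \frac{\sqrt{36}}{2} \left(18 + 85\right) = \frac{1}{2} \cdot 6 \cdot 103 = 3 \cdot 103 = 309$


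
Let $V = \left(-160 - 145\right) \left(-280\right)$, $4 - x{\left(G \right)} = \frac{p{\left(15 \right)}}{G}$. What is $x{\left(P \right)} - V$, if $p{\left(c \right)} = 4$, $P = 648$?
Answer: $- \frac{13834153}{162} \approx -85396.0$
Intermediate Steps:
$x{\left(G \right)} = 4 - \frac{4}{G}$
$V = 85400$ ($V = \left(-305\right) \left(-280\right) = 85400$)
$x{\left(P \right)} - V = \left(4 - \frac{4}{648}\right) - 85400 = \left(4 - \frac{1}{162}\right) - 85400 = \frac{647}{162} - 85400 = - \frac{13834153}{162}$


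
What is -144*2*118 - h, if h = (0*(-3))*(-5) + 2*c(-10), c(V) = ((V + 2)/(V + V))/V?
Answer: -849598/25 ≈ -33984.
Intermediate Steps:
c(V) = (2 + V)/(2*V²) (c(V) = ((2 + V)/((2*V)))/V = ((2 + V)*(1/(2*V)))/V = ((2 + V)/(2*V))/V = (2 + V)/(2*V²))
h = -2/25 (h = (0*(-3))*(-5) + 2*((½)*(2 - 10)/(-10)²) = 0*(-5) + 2*((½)*(1/100)*(-8)) = 0 + 2*(-1/25) = 0 - 2/25 = -2/25 ≈ -0.080000)
-144*2*118 - h = -144*2*118 - 1*(-2/25) = -288*118 + 2/25 = -33984 + 2/25 = -849598/25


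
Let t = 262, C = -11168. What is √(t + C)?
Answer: I*√10906 ≈ 104.43*I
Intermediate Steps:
√(t + C) = √(262 - 11168) = √(-10906) = I*√10906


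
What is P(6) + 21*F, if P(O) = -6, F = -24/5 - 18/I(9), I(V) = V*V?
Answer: -1672/15 ≈ -111.47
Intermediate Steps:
I(V) = V**2
F = -226/45 (F = -24/5 - 18/(9**2) = -24*1/5 - 18/81 = -24/5 - 18*1/81 = -24/5 - 2/9 = -226/45 ≈ -5.0222)
P(6) + 21*F = -6 + 21*(-226/45) = -6 - 1582/15 = -1672/15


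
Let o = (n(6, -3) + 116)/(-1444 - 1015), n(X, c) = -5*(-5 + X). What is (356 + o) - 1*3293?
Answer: -7222194/2459 ≈ -2937.0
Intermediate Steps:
n(X, c) = 25 - 5*X
o = -111/2459 (o = ((25 - 5*6) + 116)/(-1444 - 1015) = ((25 - 30) + 116)/(-2459) = (-5 + 116)*(-1/2459) = 111*(-1/2459) = -111/2459 ≈ -0.045140)
(356 + o) - 1*3293 = (356 - 111/2459) - 1*3293 = 875293/2459 - 3293 = -7222194/2459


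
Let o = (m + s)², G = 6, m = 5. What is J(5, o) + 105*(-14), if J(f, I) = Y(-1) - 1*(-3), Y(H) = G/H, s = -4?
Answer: -1473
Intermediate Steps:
o = 1 (o = (5 - 4)² = 1² = 1)
Y(H) = 6/H
J(f, I) = -3 (J(f, I) = 6/(-1) - 1*(-3) = 6*(-1) + 3 = -6 + 3 = -3)
J(5, o) + 105*(-14) = -3 + 105*(-14) = -3 - 1470 = -1473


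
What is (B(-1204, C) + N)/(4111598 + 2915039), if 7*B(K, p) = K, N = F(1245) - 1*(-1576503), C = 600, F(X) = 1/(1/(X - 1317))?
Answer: 82961/369823 ≈ 0.22433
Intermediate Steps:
F(X) = -1317 + X (F(X) = 1/(1/(-1317 + X)) = -1317 + X)
N = 1576431 (N = (-1317 + 1245) - 1*(-1576503) = -72 + 1576503 = 1576431)
B(K, p) = K/7
(B(-1204, C) + N)/(4111598 + 2915039) = ((1/7)*(-1204) + 1576431)/(4111598 + 2915039) = (-172 + 1576431)/7026637 = 1576259*(1/7026637) = 82961/369823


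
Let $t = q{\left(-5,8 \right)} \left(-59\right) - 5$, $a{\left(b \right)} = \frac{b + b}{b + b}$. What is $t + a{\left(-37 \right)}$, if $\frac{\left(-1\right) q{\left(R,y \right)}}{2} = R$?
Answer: $-594$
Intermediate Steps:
$a{\left(b \right)} = 1$ ($a{\left(b \right)} = \frac{2 b}{2 b} = 2 b \frac{1}{2 b} = 1$)
$q{\left(R,y \right)} = - 2 R$
$t = -595$ ($t = \left(-2\right) \left(-5\right) \left(-59\right) - 5 = 10 \left(-59\right) - 5 = -590 - 5 = -595$)
$t + a{\left(-37 \right)} = -595 + 1 = -594$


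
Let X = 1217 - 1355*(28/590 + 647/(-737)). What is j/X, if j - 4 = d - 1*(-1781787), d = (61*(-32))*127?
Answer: 66698008421/101847048 ≈ 654.88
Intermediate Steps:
d = -247904 (d = -1952*127 = -247904)
X = 101847048/43483 (X = 1217 - 1355*(28*(1/590) + 647*(-1/737)) = 1217 - 1355*(14/295 - 647/737) = 1217 - 1355*(-180547/217415) = 1217 + 48928237/43483 = 101847048/43483 ≈ 2342.2)
j = 1533887 (j = 4 + (-247904 - 1*(-1781787)) = 4 + (-247904 + 1781787) = 4 + 1533883 = 1533887)
j/X = 1533887/(101847048/43483) = 1533887*(43483/101847048) = 66698008421/101847048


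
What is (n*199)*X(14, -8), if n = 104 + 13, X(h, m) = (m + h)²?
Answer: 838188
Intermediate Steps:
X(h, m) = (h + m)²
n = 117
(n*199)*X(14, -8) = (117*199)*(14 - 8)² = 23283*6² = 23283*36 = 838188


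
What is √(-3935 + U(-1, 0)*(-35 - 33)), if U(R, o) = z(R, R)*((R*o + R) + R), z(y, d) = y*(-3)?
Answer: I*√3527 ≈ 59.389*I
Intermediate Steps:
z(y, d) = -3*y
U(R, o) = -3*R*(2*R + R*o) (U(R, o) = (-3*R)*((R*o + R) + R) = (-3*R)*((R + R*o) + R) = (-3*R)*(2*R + R*o) = -3*R*(2*R + R*o))
√(-3935 + U(-1, 0)*(-35 - 33)) = √(-3935 + (3*(-1)²*(-2 - 1*0))*(-35 - 33)) = √(-3935 + (3*1*(-2 + 0))*(-68)) = √(-3935 + (3*1*(-2))*(-68)) = √(-3935 - 6*(-68)) = √(-3935 + 408) = √(-3527) = I*√3527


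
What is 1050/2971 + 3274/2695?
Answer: 12556804/8006845 ≈ 1.5683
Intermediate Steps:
1050/2971 + 3274/2695 = 12556804/8006845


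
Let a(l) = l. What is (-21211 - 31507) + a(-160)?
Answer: -52878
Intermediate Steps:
(-21211 - 31507) + a(-160) = (-21211 - 31507) - 160 = -52718 - 160 = -52878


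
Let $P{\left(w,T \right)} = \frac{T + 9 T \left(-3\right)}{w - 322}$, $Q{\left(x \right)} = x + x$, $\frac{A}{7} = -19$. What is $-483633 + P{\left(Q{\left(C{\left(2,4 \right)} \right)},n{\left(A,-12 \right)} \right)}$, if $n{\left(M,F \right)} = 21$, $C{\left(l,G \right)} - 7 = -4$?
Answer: $- \frac{76413741}{158} \approx -4.8363 \cdot 10^{5}$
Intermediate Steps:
$A = -133$ ($A = 7 \left(-19\right) = -133$)
$C{\left(l,G \right)} = 3$ ($C{\left(l,G \right)} = 7 - 4 = 3$)
$Q{\left(x \right)} = 2 x$
$P{\left(w,T \right)} = - \frac{26 T}{-322 + w}$ ($P{\left(w,T \right)} = \frac{T - 27 T}{-322 + w} = \frac{\left(-26\right) T}{-322 + w} = - \frac{26 T}{-322 + w}$)
$-483633 + P{\left(Q{\left(C{\left(2,4 \right)} \right)},n{\left(A,-12 \right)} \right)} = -483633 - \frac{546}{-322 + 2 \cdot 3} = -483633 - \frac{546}{-322 + 6} = -483633 - \frac{546}{-316} = -483633 - 546 \left(- \frac{1}{316}\right) = -483633 + \frac{273}{158} = - \frac{76413741}{158}$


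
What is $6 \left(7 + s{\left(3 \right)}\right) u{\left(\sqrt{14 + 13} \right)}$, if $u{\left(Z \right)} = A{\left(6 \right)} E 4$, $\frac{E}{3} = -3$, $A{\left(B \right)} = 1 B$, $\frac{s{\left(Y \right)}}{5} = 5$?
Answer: $-41472$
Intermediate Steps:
$s{\left(Y \right)} = 25$ ($s{\left(Y \right)} = 5 \cdot 5 = 25$)
$A{\left(B \right)} = B$
$E = -9$ ($E = 3 \left(-3\right) = -9$)
$u{\left(Z \right)} = -216$ ($u{\left(Z \right)} = 6 \left(-9\right) 4 = \left(-54\right) 4 = -216$)
$6 \left(7 + s{\left(3 \right)}\right) u{\left(\sqrt{14 + 13} \right)} = 6 \left(7 + 25\right) \left(-216\right) = 6 \cdot 32 \left(-216\right) = 192 \left(-216\right) = -41472$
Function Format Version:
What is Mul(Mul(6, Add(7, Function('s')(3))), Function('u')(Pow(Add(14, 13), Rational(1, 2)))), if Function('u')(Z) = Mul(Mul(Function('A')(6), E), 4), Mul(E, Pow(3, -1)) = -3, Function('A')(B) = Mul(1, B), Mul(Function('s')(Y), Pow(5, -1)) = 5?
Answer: -41472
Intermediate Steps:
Function('s')(Y) = 25 (Function('s')(Y) = Mul(5, 5) = 25)
Function('A')(B) = B
E = -9 (E = Mul(3, -3) = -9)
Function('u')(Z) = -216 (Function('u')(Z) = Mul(Mul(6, -9), 4) = Mul(-54, 4) = -216)
Mul(Mul(6, Add(7, Function('s')(3))), Function('u')(Pow(Add(14, 13), Rational(1, 2)))) = Mul(Mul(6, Add(7, 25)), -216) = Mul(Mul(6, 32), -216) = Mul(192, -216) = -41472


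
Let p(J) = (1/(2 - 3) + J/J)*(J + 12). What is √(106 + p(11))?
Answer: √106 ≈ 10.296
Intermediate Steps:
p(J) = 0 (p(J) = (1/(-1) + 1)*(12 + J) = (-1 + 1)*(12 + J) = 0*(12 + J) = 0)
√(106 + p(11)) = √(106 + 0) = √106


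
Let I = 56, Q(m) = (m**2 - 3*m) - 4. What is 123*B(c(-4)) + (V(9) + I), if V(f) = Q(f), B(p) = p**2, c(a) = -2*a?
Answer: 7978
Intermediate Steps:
Q(m) = -4 + m**2 - 3*m
V(f) = -4 + f**2 - 3*f
123*B(c(-4)) + (V(9) + I) = 123*(-2*(-4))**2 + ((-4 + 9**2 - 3*9) + 56) = 123*8**2 + ((-4 + 81 - 27) + 56) = 123*64 + (50 + 56) = 7872 + 106 = 7978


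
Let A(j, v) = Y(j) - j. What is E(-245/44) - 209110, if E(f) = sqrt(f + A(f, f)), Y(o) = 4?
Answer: -209108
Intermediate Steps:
A(j, v) = 4 - j
E(f) = 2 (E(f) = sqrt(f + (4 - f)) = sqrt(4) = 2)
E(-245/44) - 209110 = 2 - 209110 = -209108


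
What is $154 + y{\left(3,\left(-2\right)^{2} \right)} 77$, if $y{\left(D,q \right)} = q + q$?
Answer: $770$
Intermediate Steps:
$y{\left(D,q \right)} = 2 q$
$154 + y{\left(3,\left(-2\right)^{2} \right)} 77 = 154 + 2 \left(-2\right)^{2} \cdot 77 = 154 + 2 \cdot 4 \cdot 77 = 154 + 8 \cdot 77 = 154 + 616 = 770$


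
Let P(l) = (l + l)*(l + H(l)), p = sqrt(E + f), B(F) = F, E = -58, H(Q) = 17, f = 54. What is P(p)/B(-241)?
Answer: 8/241 - 68*I/241 ≈ 0.033195 - 0.28216*I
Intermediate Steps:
p = 2*I (p = sqrt(-58 + 54) = sqrt(-4) = 2*I ≈ 2.0*I)
P(l) = 2*l*(17 + l) (P(l) = (l + l)*(l + 17) = (2*l)*(17 + l) = 2*l*(17 + l))
P(p)/B(-241) = (2*(2*I)*(17 + 2*I))/(-241) = (4*I*(17 + 2*I))*(-1/241) = -4*I*(17 + 2*I)/241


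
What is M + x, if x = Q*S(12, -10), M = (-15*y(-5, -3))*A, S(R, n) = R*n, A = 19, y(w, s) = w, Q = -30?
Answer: 5025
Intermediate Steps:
M = 1425 (M = -15*(-5)*19 = 75*19 = 1425)
x = 3600 (x = -360*(-10) = -30*(-120) = 3600)
M + x = 1425 + 3600 = 5025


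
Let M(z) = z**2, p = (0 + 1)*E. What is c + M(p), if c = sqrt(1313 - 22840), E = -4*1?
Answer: 16 + I*sqrt(21527) ≈ 16.0 + 146.72*I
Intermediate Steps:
E = -4
p = -4 (p = (0 + 1)*(-4) = 1*(-4) = -4)
c = I*sqrt(21527) (c = sqrt(-21527) = I*sqrt(21527) ≈ 146.72*I)
c + M(p) = I*sqrt(21527) + (-4)**2 = I*sqrt(21527) + 16 = 16 + I*sqrt(21527)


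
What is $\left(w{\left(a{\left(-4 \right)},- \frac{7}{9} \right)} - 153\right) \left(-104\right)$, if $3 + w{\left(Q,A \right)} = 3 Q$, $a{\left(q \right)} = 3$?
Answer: $15288$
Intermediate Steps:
$w{\left(Q,A \right)} = -3 + 3 Q$
$\left(w{\left(a{\left(-4 \right)},- \frac{7}{9} \right)} - 153\right) \left(-104\right) = \left(\left(-3 + 3 \cdot 3\right) - 153\right) \left(-104\right) = \left(\left(-3 + 9\right) - 153\right) \left(-104\right) = \left(6 - 153\right) \left(-104\right) = \left(-147\right) \left(-104\right) = 15288$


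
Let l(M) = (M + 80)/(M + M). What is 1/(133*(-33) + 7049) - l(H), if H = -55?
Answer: 6661/29260 ≈ 0.22765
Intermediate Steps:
l(M) = (80 + M)/(2*M) (l(M) = (80 + M)/((2*M)) = (80 + M)*(1/(2*M)) = (80 + M)/(2*M))
1/(133*(-33) + 7049) - l(H) = 1/(133*(-33) + 7049) - (80 - 55)/(2*(-55)) = 1/(-4389 + 7049) - (-1)*25/(2*55) = 1/2660 - 1*(-5/22) = 1/2660 + 5/22 = 6661/29260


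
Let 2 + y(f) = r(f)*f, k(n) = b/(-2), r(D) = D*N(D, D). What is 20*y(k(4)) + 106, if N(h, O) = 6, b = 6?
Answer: 1146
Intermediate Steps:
r(D) = 6*D (r(D) = D*6 = 6*D)
k(n) = -3 (k(n) = 6/(-2) = 6*(-1/2) = -3)
y(f) = -2 + 6*f**2 (y(f) = -2 + (6*f)*f = -2 + 6*f**2)
20*y(k(4)) + 106 = 20*(-2 + 6*(-3)**2) + 106 = 20*(-2 + 6*9) + 106 = 20*(-2 + 54) + 106 = 20*52 + 106 = 1040 + 106 = 1146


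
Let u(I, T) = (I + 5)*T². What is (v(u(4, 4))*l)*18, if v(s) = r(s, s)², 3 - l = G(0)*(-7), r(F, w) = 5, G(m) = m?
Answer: 1350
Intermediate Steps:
u(I, T) = T²*(5 + I) (u(I, T) = (5 + I)*T² = T²*(5 + I))
l = 3 (l = 3 - 0*(-7) = 3 - 1*0 = 3 + 0 = 3)
v(s) = 25 (v(s) = 5² = 25)
(v(u(4, 4))*l)*18 = (25*3)*18 = 75*18 = 1350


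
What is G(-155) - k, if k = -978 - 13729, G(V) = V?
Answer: 14552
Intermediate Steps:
k = -14707
G(-155) - k = -155 - 1*(-14707) = -155 + 14707 = 14552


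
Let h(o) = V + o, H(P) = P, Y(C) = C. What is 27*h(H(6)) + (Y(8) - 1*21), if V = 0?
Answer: 149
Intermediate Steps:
h(o) = o (h(o) = 0 + o = o)
27*h(H(6)) + (Y(8) - 1*21) = 27*6 + (8 - 1*21) = 162 + (8 - 21) = 162 - 13 = 149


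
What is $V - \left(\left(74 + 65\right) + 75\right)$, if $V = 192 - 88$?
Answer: $-110$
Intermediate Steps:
$V = 104$ ($V = 192 - 88 = 104$)
$V - \left(\left(74 + 65\right) + 75\right) = 104 - \left(\left(74 + 65\right) + 75\right) = 104 - \left(139 + 75\right) = 104 - 214 = -110$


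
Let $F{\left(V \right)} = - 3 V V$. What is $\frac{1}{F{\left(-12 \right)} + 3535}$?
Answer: $\frac{1}{3103} \approx 0.00032227$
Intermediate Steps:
$F{\left(V \right)} = - 3 V^{2}$
$\frac{1}{F{\left(-12 \right)} + 3535} = \frac{1}{- 3 \left(-12\right)^{2} + 3535} = \frac{1}{\left(-3\right) 144 + 3535} = \frac{1}{-432 + 3535} = \frac{1}{3103}$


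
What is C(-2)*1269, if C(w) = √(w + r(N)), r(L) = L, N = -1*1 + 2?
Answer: 1269*I ≈ 1269.0*I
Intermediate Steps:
N = 1 (N = -1 + 2 = 1)
C(w) = √(1 + w) (C(w) = √(w + 1) = √(1 + w))
C(-2)*1269 = √(1 - 2)*1269 = √(-1)*1269 = I*1269 = 1269*I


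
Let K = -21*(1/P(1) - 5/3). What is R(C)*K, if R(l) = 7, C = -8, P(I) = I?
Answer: 98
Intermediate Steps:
K = 14 (K = -21*(1/1 - 5/3) = -21*(1*1 - 5*⅓) = -21*(1 - 5/3) = -21*(-⅔) = 14)
R(C)*K = 7*14 = 98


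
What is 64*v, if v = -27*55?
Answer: -95040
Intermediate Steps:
v = -1485
64*v = 64*(-1485) = -95040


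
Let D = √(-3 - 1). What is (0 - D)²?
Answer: -4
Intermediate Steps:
D = 2*I (D = √(-4) = 2*I ≈ 2.0*I)
(0 - D)² = (0 - 2*I)² = (-2*I)² = -4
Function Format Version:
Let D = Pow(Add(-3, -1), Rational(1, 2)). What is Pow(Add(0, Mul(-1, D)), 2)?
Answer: -4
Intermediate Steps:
D = Mul(2, I) (D = Pow(-4, Rational(1, 2)) = Mul(2, I) ≈ Mul(2.0000, I))
Pow(Add(0, Mul(-1, D)), 2) = Pow(Add(0, Mul(-1, Mul(2, I))), 2) = Pow(Add(0, Mul(-2, I)), 2) = Pow(Mul(-2, I), 2) = -4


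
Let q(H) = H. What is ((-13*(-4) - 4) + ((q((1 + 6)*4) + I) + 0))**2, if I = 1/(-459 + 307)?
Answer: 133425601/23104 ≈ 5775.0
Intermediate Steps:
I = -1/152 (I = 1/(-152) = -1/152 ≈ -0.0065789)
((-13*(-4) - 4) + ((q((1 + 6)*4) + I) + 0))**2 = ((-13*(-4) - 4) + (((1 + 6)*4 - 1/152) + 0))**2 = ((52 - 4) + ((7*4 - 1/152) + 0))**2 = (48 + ((28 - 1/152) + 0))**2 = (48 + (4255/152 + 0))**2 = (48 + 4255/152)**2 = (11551/152)**2 = 133425601/23104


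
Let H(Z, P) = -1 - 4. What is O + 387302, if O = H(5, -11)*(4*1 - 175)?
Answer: 388157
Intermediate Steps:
H(Z, P) = -5
O = 855 (O = -5*(4*1 - 175) = -5*(4 - 175) = -5*(-171) = 855)
O + 387302 = 855 + 387302 = 388157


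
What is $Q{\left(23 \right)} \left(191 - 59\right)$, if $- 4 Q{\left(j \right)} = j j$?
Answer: $-17457$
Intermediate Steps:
$Q{\left(j \right)} = - \frac{j^{2}}{4}$ ($Q{\left(j \right)} = - \frac{j j}{4} = - \frac{j^{2}}{4}$)
$Q{\left(23 \right)} \left(191 - 59\right) = - \frac{23^{2}}{4} \left(191 - 59\right) = \left(- \frac{1}{4}\right) 529 \cdot 132 = \left(- \frac{529}{4}\right) 132 = -17457$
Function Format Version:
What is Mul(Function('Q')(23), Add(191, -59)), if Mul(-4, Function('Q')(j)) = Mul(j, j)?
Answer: -17457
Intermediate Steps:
Function('Q')(j) = Mul(Rational(-1, 4), Pow(j, 2)) (Function('Q')(j) = Mul(Rational(-1, 4), Mul(j, j)) = Mul(Rational(-1, 4), Pow(j, 2)))
Mul(Function('Q')(23), Add(191, -59)) = Mul(Mul(Rational(-1, 4), Pow(23, 2)), Add(191, -59)) = Mul(Mul(Rational(-1, 4), 529), 132) = Mul(Rational(-529, 4), 132) = -17457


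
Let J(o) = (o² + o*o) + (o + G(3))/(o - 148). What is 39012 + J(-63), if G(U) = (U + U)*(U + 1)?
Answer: 9906489/211 ≈ 46950.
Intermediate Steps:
G(U) = 2*U*(1 + U) (G(U) = (2*U)*(1 + U) = 2*U*(1 + U))
J(o) = 2*o² + (24 + o)/(-148 + o) (J(o) = (o² + o*o) + (o + 2*3*(1 + 3))/(o - 148) = (o² + o²) + (o + 2*3*4)/(-148 + o) = 2*o² + (o + 24)/(-148 + o) = 2*o² + (24 + o)/(-148 + o))
39012 + J(-63) = 39012 + (24 - 63 - 296*(-63)² + 2*(-63)³)/(-148 - 63) = 39012 + (24 - 63 - 296*3969 + 2*(-250047))/(-211) = 39012 - (24 - 63 - 1174824 - 500094)/211 = 39012 - 1/211*(-1674957) = 39012 + 1674957/211 = 9906489/211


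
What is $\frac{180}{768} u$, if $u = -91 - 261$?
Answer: $- \frac{165}{2} \approx -82.5$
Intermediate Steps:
$u = -352$
$\frac{180}{768} u = \frac{180}{768} \left(-352\right) = 180 \cdot \frac{1}{768} \left(-352\right) = \frac{15}{64} \left(-352\right) = - \frac{165}{2}$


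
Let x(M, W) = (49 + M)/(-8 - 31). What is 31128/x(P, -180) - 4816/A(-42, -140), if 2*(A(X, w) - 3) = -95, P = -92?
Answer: 108459464/3827 ≈ 28341.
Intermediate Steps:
x(M, W) = -49/39 - M/39 (x(M, W) = (49 + M)/(-39) = (49 + M)*(-1/39) = -49/39 - M/39)
A(X, w) = -89/2 (A(X, w) = 3 + (½)*(-95) = 3 - 95/2 = -89/2)
31128/x(P, -180) - 4816/A(-42, -140) = 31128/(-49/39 - 1/39*(-92)) - 4816/(-89/2) = 31128/(-49/39 + 92/39) - 4816*(-2/89) = 31128/(43/39) + 9632/89 = 31128*(39/43) + 9632/89 = 1213992/43 + 9632/89 = 108459464/3827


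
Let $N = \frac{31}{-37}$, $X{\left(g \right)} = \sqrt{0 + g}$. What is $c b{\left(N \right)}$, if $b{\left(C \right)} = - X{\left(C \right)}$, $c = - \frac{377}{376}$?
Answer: $\frac{377 i \sqrt{1147}}{13912} \approx 0.91777 i$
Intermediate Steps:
$X{\left(g \right)} = \sqrt{g}$
$N = - \frac{31}{37}$ ($N = 31 \left(- \frac{1}{37}\right) = - \frac{31}{37} \approx -0.83784$)
$c = - \frac{377}{376}$ ($c = \left(-377\right) \frac{1}{376} = - \frac{377}{376} \approx -1.0027$)
$b{\left(C \right)} = - \sqrt{C}$
$c b{\left(N \right)} = - \frac{377 \left(- \sqrt{- \frac{31}{37}}\right)}{376} = - \frac{377 \left(- \frac{i \sqrt{1147}}{37}\right)}{376} = \frac{377 i \sqrt{1147}}{13912}$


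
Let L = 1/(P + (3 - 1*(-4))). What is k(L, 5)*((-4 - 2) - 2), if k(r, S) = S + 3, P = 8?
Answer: -64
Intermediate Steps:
L = 1/15 (L = 1/(8 + (3 - 1*(-4))) = 1/(8 + (3 + 4)) = 1/(8 + 7) = 1/15 ≈ 0.066667)
k(r, S) = 3 + S
k(L, 5)*((-4 - 2) - 2) = (3 + 5)*((-4 - 2) - 2) = 8*(-6 - 2) = 8*(-8) = -64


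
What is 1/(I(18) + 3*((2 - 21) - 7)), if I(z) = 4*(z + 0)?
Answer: -⅙ ≈ -0.16667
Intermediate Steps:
I(z) = 4*z
1/(I(18) + 3*((2 - 21) - 7)) = 1/(4*18 + 3*((2 - 21) - 7)) = 1/(72 + 3*(-19 - 7)) = 1/(72 + 3*(-26)) = 1/(72 - 78) = 1/(-6) = -⅙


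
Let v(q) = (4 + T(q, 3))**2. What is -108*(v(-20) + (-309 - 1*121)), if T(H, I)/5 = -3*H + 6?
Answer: -12001608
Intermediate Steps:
T(H, I) = 30 - 15*H (T(H, I) = 5*(-3*H + 6) = 5*(6 - 3*H) = 30 - 15*H)
v(q) = (34 - 15*q)**2 (v(q) = (4 + (30 - 15*q))**2 = (34 - 15*q)**2)
-108*(v(-20) + (-309 - 1*121)) = -108*((-34 + 15*(-20))**2 + (-309 - 1*121)) = -108*((-34 - 300)**2 + (-309 - 121)) = -108*((-334)**2 - 430) = -108*(111556 - 430) = -108*111126 = -12001608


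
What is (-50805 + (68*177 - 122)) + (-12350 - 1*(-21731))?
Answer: -29510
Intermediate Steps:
(-50805 + (68*177 - 122)) + (-12350 - 1*(-21731)) = (-50805 + (12036 - 122)) + (-12350 + 21731) = (-50805 + 11914) + 9381 = -38891 + 9381 = -29510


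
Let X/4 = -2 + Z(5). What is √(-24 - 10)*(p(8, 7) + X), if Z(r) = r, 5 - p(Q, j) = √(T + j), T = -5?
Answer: I*√34*(17 - √2) ≈ 90.88*I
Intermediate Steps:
p(Q, j) = 5 - √(-5 + j)
X = 12 (X = 4*(-2 + 5) = 4*3 = 12)
√(-24 - 10)*(p(8, 7) + X) = √(-24 - 10)*((5 - √(-5 + 7)) + 12) = √(-34)*((5 - √2) + 12) = (I*√34)*(17 - √2) = I*√34*(17 - √2)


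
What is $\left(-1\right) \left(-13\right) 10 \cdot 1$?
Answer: $130$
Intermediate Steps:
$\left(-1\right) \left(-13\right) 10 \cdot 1 = 13 \cdot 10 \cdot 1 = 130 \cdot 1 = 130$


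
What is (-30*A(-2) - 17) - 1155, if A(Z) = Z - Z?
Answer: -1172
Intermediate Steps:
A(Z) = 0
(-30*A(-2) - 17) - 1155 = (-30*0 - 17) - 1155 = (0 - 17) - 1155 = -17 - 1155 = -1172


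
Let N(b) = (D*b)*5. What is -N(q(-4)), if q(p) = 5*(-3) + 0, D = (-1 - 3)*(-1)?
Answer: 300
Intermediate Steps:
D = 4 (D = -4*(-1) = 4)
q(p) = -15 (q(p) = -15 + 0 = -15)
N(b) = 20*b (N(b) = (4*b)*5 = 20*b)
-N(q(-4)) = -20*(-15) = -1*(-300) = 300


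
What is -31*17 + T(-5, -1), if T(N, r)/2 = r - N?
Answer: -519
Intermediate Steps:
T(N, r) = -2*N + 2*r (T(N, r) = 2*(r - N) = -2*N + 2*r)
-31*17 + T(-5, -1) = -31*17 + (-2*(-5) + 2*(-1)) = -527 + (10 - 2) = -527 + 8 = -519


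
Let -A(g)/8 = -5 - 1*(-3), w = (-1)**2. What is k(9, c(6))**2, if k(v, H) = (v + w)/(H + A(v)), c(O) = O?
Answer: 25/121 ≈ 0.20661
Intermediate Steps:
w = 1
A(g) = 16 (A(g) = -8*(-5 - 1*(-3)) = -8*(-5 + 3) = -8*(-2) = 16)
k(v, H) = (1 + v)/(16 + H) (k(v, H) = (v + 1)/(H + 16) = (1 + v)/(16 + H))
k(9, c(6))**2 = ((1 + 9)/(16 + 6))**2 = (10/22)**2 = ((1/22)*10)**2 = (5/11)**2 = 25/121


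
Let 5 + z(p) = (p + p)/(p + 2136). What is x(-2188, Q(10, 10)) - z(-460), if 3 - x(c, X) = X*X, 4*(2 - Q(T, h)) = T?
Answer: 13909/1676 ≈ 8.2989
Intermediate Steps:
Q(T, h) = 2 - T/4
x(c, X) = 3 - X**2 (x(c, X) = 3 - X*X = 3 - X**2)
z(p) = -5 + 2*p/(2136 + p) (z(p) = -5 + (p + p)/(p + 2136) = -5 + (2*p)/(2136 + p) = -5 + 2*p/(2136 + p))
x(-2188, Q(10, 10)) - z(-460) = (3 - (2 - 1/4*10)**2) - 3*(-3560 - 1*(-460))/(2136 - 460) = (3 - (2 - 5/2)**2) - 3*(-3560 + 460)/1676 = (3 - (-1/2)**2) - 3*(-3100)/1676 = (3 - 1*1/4) - 1*(-2325/419) = (3 - 1/4) + 2325/419 = 11/4 + 2325/419 = 13909/1676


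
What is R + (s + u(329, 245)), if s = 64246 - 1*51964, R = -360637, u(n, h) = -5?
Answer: -348360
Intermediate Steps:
s = 12282 (s = 64246 - 51964 = 12282)
R + (s + u(329, 245)) = -360637 + (12282 - 5) = -360637 + 12277 = -348360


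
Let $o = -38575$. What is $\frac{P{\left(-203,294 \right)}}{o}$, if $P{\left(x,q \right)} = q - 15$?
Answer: $- \frac{279}{38575} \approx -0.0072327$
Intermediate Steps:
$P{\left(x,q \right)} = -15 + q$ ($P{\left(x,q \right)} = q - 15 = -15 + q$)
$\frac{P{\left(-203,294 \right)}}{o} = \frac{-15 + 294}{-38575} = 279 \left(- \frac{1}{38575}\right) = - \frac{279}{38575}$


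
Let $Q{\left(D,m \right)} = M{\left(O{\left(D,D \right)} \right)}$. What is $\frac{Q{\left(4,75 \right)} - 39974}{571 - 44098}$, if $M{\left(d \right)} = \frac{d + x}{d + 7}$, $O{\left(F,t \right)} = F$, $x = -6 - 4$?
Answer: $\frac{439720}{478797} \approx 0.91838$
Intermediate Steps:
$x = -10$
$M{\left(d \right)} = \frac{-10 + d}{7 + d}$ ($M{\left(d \right)} = \frac{d - 10}{d + 7} = \frac{-10 + d}{7 + d}$)
$Q{\left(D,m \right)} = \frac{-10 + D}{7 + D}$
$\frac{Q{\left(4,75 \right)} - 39974}{571 - 44098} = \frac{\frac{-10 + 4}{7 + 4} - 39974}{571 - 44098} = \frac{\frac{1}{11} \left(-6\right) - 39974}{-43527} = \left(\frac{1}{11} \left(-6\right) - 39974\right) \left(- \frac{1}{43527}\right) = \left(- \frac{6}{11} - 39974\right) \left(- \frac{1}{43527}\right) = \left(- \frac{439720}{11}\right) \left(- \frac{1}{43527}\right) = \frac{439720}{478797}$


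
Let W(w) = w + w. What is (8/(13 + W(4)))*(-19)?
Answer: -152/21 ≈ -7.2381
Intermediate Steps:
W(w) = 2*w
(8/(13 + W(4)))*(-19) = (8/(13 + 2*4))*(-19) = (8/(13 + 8))*(-19) = (8/21)*(-19) = -152/21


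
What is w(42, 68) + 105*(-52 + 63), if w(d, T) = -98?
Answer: 1057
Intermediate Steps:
w(42, 68) + 105*(-52 + 63) = -98 + 105*(-52 + 63) = -98 + 105*11 = -98 + 1155 = 1057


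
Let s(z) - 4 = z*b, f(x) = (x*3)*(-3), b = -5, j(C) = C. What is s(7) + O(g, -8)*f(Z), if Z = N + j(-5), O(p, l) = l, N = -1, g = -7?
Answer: -463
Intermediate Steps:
Z = -6 (Z = -1 - 5 = -6)
f(x) = -9*x (f(x) = (3*x)*(-3) = -9*x)
s(z) = 4 - 5*z (s(z) = 4 + z*(-5) = 4 - 5*z)
s(7) + O(g, -8)*f(Z) = (4 - 5*7) - (-72)*(-6) = (4 - 35) - 8*54 = -31 - 432 = -463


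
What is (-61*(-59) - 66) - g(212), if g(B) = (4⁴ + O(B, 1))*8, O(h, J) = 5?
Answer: 1445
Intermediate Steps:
g(B) = 2088 (g(B) = (4⁴ + 5)*8 = (256 + 5)*8 = 261*8 = 2088)
(-61*(-59) - 66) - g(212) = (-61*(-59) - 66) - 1*2088 = (3599 - 66) - 2088 = 3533 - 2088 = 1445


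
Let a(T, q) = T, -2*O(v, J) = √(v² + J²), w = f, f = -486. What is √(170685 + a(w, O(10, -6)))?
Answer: 3*√18911 ≈ 412.55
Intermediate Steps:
w = -486
O(v, J) = -√(J² + v²)/2 (O(v, J) = -√(v² + J²)/2 = -√(J² + v²)/2)
√(170685 + a(w, O(10, -6))) = √(170685 - 486) = √170199 = 3*√18911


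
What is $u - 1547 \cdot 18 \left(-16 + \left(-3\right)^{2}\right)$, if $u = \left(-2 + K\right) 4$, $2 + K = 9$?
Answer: $194942$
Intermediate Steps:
$K = 7$ ($K = -2 + 9 = 7$)
$u = 20$ ($u = \left(-2 + 7\right) 4 = 5 \cdot 4 = 20$)
$u - 1547 \cdot 18 \left(-16 + \left(-3\right)^{2}\right) = 20 - 1547 \cdot 18 \left(-16 + \left(-3\right)^{2}\right) = 20 - 1547 \cdot 18 \left(-16 + 9\right) = 20 - 1547 \cdot 18 \left(-7\right) = 20 - -194922 = 20 + 194922 = 194942$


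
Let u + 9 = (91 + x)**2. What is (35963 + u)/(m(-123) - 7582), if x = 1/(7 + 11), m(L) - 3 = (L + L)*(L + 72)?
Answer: 14335417/1609308 ≈ 8.9078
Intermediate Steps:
m(L) = 3 + 2*L*(72 + L) (m(L) = 3 + (L + L)*(L + 72) = 3 + (2*L)*(72 + L) = 3 + 2*L*(72 + L))
x = 1/18 ≈ 0.055556
u = 2683405/324 (u = -9 + (91 + 1/18)**2 = -9 + (1639/18)**2 = -9 + 2686321/324 = 2683405/324 ≈ 8282.1)
(35963 + u)/(m(-123) - 7582) = (35963 + 2683405/324)/((3 + 2*(-123)**2 + 144*(-123)) - 7582) = 14335417/(324*((3 + 2*15129 - 17712) - 7582)) = 14335417/(324*((3 + 30258 - 17712) - 7582)) = 14335417/(324*(12549 - 7582)) = (14335417/324)/4967 = (14335417/324)*(1/4967) = 14335417/1609308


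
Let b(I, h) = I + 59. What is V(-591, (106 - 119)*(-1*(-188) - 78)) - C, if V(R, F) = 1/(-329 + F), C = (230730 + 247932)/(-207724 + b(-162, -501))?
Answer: 841758631/365567693 ≈ 2.3026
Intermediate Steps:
b(I, h) = 59 + I
C = -478662/207827 (C = (230730 + 247932)/(-207724 + (59 - 162)) = 478662/(-207724 - 103) = 478662/(-207827) = 478662*(-1/207827) = -478662/207827 ≈ -2.3032)
V(-591, (106 - 119)*(-1*(-188) - 78)) - C = 1/(-329 + (106 - 119)*(-1*(-188) - 78)) - 1*(-478662/207827) = 1/(-329 - 13*(188 - 78)) + 478662/207827 = 1/(-329 - 13*110) + 478662/207827 = 1/(-329 - 1430) + 478662/207827 = 1/(-1759) + 478662/207827 = -1/1759 + 478662/207827 = 841758631/365567693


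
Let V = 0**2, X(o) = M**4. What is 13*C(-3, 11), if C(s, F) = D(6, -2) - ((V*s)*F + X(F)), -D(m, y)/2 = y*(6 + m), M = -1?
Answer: 611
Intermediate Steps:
X(o) = 1 (X(o) = (-1)**4 = 1)
D(m, y) = -2*y*(6 + m)
V = 0
C(s, F) = 47 (C(s, F) = -2*(-2)*(6 + 6) - ((0*s)*F + 1) = -2*(-2)*12 - (0*F + 1) = 48 - (0 + 1) = 48 - 1*1 = 48 - 1 = 47)
13*C(-3, 11) = 13*47 = 611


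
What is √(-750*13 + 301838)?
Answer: 2*√73022 ≈ 540.45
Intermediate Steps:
√(-750*13 + 301838) = √(-9750 + 301838) = √292088 = 2*√73022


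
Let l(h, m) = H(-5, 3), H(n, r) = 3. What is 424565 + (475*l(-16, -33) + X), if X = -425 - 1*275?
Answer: 425290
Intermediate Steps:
l(h, m) = 3
X = -700 (X = -425 - 275 = -700)
424565 + (475*l(-16, -33) + X) = 424565 + (475*3 - 700) = 424565 + (1425 - 700) = 424565 + 725 = 425290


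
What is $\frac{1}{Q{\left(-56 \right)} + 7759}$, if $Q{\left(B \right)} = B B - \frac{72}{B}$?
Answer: $\frac{7}{76274} \approx 9.1774 \cdot 10^{-5}$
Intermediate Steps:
$Q{\left(B \right)} = B^{2} - \frac{72}{B}$
$\frac{1}{Q{\left(-56 \right)} + 7759} = \frac{1}{\frac{-72 + \left(-56\right)^{3}}{-56} + 7759} = \frac{1}{- \frac{-72 - 175616}{56} + 7759} = \frac{1}{\left(- \frac{1}{56}\right) \left(-175688\right) + 7759} = \frac{1}{\frac{21961}{7} + 7759} = \frac{1}{\frac{76274}{7}} = \frac{7}{76274}$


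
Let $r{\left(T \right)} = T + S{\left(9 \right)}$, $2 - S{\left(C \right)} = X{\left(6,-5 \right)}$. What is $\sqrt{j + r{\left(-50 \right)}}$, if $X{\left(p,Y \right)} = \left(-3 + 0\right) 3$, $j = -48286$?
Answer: $5 i \sqrt{1933} \approx 219.83 i$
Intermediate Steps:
$X{\left(p,Y \right)} = -9$ ($X{\left(p,Y \right)} = \left(-3\right) 3 = -9$)
$S{\left(C \right)} = 11$ ($S{\left(C \right)} = 2 - -9 = 2 + 9 = 11$)
$r{\left(T \right)} = 11 + T$ ($r{\left(T \right)} = T + 11 = 11 + T$)
$\sqrt{j + r{\left(-50 \right)}} = \sqrt{-48286 + \left(11 - 50\right)} = \sqrt{-48286 - 39} = \sqrt{-48325} = 5 i \sqrt{1933}$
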